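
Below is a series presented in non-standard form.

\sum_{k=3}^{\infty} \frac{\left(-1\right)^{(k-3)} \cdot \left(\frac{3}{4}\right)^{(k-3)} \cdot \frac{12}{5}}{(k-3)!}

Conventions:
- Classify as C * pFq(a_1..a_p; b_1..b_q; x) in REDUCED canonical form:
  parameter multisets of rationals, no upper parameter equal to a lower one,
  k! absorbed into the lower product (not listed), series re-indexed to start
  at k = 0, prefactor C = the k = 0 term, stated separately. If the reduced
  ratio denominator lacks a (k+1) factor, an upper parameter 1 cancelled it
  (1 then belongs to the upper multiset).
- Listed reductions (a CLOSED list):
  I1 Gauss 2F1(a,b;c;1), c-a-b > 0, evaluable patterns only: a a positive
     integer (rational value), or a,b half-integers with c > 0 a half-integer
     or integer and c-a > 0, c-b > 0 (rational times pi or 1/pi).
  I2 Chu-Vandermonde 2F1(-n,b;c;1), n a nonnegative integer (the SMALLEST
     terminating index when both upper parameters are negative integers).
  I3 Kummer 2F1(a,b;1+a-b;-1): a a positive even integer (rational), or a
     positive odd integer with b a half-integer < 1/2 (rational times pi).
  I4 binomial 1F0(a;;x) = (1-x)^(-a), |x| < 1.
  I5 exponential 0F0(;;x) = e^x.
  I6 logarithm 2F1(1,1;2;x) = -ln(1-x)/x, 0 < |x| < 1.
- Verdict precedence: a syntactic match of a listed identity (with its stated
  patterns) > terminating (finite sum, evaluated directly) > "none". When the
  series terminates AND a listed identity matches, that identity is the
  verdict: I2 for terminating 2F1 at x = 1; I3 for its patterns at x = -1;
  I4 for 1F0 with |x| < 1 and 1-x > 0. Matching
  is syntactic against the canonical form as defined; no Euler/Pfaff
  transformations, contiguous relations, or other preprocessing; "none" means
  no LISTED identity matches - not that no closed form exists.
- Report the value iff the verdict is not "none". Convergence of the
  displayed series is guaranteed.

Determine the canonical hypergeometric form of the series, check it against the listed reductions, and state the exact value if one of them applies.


At argument -\frac{3}{4}: a 0F0 with upper {-}, lower {-}, scaled by C = \frac{12}{5}. Verdict at x = -\frac{3}{4}: the exponential series (I5) matches (the 0F0 exponential series at x = -\frac{3}{4}). Hence: \frac{12}{5} \cdot e^{-\frac{3}{4}}.

Key observation: from the first term \frac{12}{5}: the (-1)^k factor (prefactor 12/5) folds into the argument's sign.
Consecutive-term ratio: r(k) = -\frac{3}{4} * 1 / [(k+1)] - poly over poly, x = -\frac{3}{4} from leading terms; C = \frac{12}{5} at k = 0.


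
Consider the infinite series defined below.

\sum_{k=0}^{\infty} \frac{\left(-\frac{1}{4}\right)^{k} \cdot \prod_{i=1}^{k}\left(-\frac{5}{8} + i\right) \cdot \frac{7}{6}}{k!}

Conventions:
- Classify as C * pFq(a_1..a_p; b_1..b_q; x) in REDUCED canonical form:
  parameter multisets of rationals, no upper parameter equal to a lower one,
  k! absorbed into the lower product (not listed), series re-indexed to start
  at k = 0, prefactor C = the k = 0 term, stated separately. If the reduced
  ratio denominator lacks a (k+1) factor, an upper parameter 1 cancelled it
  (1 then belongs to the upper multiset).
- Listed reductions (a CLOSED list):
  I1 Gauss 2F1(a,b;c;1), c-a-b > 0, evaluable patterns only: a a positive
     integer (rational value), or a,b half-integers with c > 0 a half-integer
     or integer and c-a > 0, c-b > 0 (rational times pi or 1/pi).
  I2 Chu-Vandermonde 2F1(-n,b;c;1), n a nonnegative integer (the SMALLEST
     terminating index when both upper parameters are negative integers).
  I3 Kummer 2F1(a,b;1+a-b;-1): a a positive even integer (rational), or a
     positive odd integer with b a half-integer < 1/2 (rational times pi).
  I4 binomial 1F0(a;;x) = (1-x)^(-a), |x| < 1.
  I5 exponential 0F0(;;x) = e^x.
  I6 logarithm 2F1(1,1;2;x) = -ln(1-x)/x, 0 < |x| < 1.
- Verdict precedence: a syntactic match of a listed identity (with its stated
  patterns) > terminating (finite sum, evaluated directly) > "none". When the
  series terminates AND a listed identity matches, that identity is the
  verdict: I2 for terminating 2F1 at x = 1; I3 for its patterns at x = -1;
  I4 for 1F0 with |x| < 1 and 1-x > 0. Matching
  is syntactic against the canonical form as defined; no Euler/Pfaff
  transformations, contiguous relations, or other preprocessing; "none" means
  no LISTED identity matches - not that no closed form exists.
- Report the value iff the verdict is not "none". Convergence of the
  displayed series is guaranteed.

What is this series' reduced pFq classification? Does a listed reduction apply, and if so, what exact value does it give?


x = -\frac{1}{4} here; the reduced form reads 1F0, upper {\frac{3}{8}}, lower {-}, C = \frac{7}{6}. Verdict: binomial (I4) matches (the 1F0 binomial series: exponent -3/8, x = -\frac{1}{4}). Its exact value is \frac{7}{6} \cdot \left(\frac{5}{4}\right)^{-\frac{3}{8}}.

The tell: t_0 = \frac{7}{6} here, and the running product (C = 7/6, x = -1/4) telescopes to a rising factorial.
Ratio: r(k) = -\frac{1}{4} * (k+\frac{3}{8}) / [(k+1)] ; factor over Q: parameters, x = -\frac{1}{4}, and C = \frac{7}{6}.


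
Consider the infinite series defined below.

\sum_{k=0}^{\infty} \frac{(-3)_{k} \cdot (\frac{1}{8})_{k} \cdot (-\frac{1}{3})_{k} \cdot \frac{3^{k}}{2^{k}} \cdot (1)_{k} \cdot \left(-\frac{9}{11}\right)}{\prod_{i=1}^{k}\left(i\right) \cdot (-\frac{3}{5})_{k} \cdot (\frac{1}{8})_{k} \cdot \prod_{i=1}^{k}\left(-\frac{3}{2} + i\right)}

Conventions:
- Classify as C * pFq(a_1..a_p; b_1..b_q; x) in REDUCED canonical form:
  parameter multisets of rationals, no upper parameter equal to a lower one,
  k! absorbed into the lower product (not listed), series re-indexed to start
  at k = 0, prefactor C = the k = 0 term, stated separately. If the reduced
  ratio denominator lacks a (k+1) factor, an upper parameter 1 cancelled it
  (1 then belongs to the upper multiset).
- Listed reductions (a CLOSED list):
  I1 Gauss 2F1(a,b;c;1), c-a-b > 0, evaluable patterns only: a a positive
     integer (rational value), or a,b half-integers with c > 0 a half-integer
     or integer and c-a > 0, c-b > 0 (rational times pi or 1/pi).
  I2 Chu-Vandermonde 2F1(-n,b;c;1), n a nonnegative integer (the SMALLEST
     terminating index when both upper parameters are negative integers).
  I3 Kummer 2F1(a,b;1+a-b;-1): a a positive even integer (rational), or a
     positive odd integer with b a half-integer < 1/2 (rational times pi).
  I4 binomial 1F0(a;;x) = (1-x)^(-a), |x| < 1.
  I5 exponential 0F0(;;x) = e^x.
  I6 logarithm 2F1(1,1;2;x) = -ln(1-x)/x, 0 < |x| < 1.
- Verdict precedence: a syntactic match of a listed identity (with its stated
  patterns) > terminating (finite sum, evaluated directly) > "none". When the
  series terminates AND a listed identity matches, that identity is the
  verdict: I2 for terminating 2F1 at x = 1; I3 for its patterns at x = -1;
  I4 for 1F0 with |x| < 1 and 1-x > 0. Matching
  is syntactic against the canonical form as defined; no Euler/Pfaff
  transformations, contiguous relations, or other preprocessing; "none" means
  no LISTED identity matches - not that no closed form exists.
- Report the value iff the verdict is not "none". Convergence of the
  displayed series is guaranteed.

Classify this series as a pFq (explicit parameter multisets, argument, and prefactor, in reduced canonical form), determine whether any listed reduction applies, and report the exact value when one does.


Reduced: x = \frac{3}{2}, 3F2, upper = {-3, -\frac{1}{3}, 1}, lower = {-\frac{3}{5}, -\frac{1}{2}}, C = -\frac{9}{11}. Verdict: terminating (-3 upstairs). 4 nonzero terms in all; added directly. Hence: -\frac{978}{77}.

Key step: t_0 = -\frac{9}{11} here, and the two geometric factors (C = -9/11) combine into one argument.
Adjacent-term ratio: r(k) = \frac{3}{2} * (k-3) (k-\frac{1}{3}) (k+1) / [(k-\frac{3}{5}) (k-\frac{1}{2}) (k+1)] - poly over poly, x = \frac{3}{2} from leading terms; C = -\frac{9}{11} at k = 0.


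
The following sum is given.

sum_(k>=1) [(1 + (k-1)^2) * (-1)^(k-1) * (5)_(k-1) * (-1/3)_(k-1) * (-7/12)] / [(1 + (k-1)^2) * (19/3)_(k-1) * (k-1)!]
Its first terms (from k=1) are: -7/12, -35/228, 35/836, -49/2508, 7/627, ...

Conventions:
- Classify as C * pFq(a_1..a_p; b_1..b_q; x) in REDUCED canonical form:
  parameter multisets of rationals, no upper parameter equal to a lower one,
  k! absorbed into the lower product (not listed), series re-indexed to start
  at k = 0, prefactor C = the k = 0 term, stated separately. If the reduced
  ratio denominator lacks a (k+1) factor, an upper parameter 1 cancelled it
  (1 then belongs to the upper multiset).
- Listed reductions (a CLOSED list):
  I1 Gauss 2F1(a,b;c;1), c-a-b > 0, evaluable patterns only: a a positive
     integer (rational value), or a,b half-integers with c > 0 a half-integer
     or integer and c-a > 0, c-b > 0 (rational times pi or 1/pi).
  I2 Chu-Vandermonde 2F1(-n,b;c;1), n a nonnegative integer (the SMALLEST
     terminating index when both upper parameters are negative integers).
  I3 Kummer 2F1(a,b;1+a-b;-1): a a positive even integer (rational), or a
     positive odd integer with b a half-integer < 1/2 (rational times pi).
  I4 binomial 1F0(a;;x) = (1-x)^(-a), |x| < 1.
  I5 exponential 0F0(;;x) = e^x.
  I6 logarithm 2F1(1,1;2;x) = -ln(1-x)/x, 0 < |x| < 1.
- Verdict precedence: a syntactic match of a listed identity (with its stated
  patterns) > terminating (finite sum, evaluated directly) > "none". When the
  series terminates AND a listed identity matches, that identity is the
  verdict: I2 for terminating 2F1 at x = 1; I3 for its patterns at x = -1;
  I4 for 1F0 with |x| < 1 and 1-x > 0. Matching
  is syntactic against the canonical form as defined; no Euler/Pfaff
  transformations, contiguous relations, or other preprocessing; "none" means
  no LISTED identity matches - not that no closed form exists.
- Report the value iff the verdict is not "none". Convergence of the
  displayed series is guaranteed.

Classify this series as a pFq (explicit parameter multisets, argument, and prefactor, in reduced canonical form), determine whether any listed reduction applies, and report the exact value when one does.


Classification (C = -7/12): 2F1 with upper {-1/3, 5}, lower {19/3}, argument x = -1. Verdict: none (x = -1): each listed identity misses the multisets {-1/3, 5} ; {19/3}.

First insight: x = (-1) and striking the common factor k^2 + 1 reduces the term (C = -7/12, x = -1).
Consecutive-term ratio: r(k) = (-1) * (k-1/3) (k+5) / [(k+19/3) (k+1)] - rational; roots negated = parameters, x = (-1), C = -7/12.


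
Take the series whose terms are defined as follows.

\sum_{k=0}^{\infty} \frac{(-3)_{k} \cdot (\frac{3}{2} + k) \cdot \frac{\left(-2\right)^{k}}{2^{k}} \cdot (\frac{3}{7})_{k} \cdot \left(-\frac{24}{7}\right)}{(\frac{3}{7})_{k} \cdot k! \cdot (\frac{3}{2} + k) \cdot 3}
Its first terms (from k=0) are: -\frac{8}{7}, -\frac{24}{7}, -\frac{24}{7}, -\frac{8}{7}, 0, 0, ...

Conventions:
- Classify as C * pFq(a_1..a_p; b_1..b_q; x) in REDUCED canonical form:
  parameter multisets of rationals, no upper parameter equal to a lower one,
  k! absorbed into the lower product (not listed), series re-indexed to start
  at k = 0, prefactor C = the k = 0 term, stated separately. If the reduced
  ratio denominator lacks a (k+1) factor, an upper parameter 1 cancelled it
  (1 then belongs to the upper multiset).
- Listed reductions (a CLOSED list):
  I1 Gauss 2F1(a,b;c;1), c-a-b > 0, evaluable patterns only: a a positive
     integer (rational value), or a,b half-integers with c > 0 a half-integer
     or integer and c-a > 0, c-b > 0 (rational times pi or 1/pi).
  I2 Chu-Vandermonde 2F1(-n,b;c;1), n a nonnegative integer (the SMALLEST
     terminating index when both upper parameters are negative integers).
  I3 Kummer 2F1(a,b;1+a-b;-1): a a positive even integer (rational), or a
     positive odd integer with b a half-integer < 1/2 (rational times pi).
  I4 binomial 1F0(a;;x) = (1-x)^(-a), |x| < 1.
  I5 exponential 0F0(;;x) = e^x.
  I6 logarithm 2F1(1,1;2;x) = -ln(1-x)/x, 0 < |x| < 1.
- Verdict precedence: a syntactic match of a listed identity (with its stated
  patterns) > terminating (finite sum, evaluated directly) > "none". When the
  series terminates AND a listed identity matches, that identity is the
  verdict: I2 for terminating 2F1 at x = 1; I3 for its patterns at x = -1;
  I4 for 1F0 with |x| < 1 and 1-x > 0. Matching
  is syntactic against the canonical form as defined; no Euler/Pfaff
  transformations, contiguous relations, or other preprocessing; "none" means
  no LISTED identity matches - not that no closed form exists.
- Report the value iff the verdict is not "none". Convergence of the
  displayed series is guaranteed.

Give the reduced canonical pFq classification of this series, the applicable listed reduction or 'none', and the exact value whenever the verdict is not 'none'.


With C = -\frac{8}{7}: the canonical form is 1F0(-3; -; -1). Verdict: terminating - upper -3 stops the sum at k = 3; the 4 terms are added exactly. Exact value: -\frac{64}{7}.

The tell: t_0 = -\frac{8}{7} here, and the parameter 3/7 appears in both the upper and lower lists and cancels (alongside the other common factor).
Consecutive-term ratio: r(k) = -1 * (k-3) / [(k+1)] - rational in k. x = -1; t_0 = -\frac{8}{7}; negate the roots.


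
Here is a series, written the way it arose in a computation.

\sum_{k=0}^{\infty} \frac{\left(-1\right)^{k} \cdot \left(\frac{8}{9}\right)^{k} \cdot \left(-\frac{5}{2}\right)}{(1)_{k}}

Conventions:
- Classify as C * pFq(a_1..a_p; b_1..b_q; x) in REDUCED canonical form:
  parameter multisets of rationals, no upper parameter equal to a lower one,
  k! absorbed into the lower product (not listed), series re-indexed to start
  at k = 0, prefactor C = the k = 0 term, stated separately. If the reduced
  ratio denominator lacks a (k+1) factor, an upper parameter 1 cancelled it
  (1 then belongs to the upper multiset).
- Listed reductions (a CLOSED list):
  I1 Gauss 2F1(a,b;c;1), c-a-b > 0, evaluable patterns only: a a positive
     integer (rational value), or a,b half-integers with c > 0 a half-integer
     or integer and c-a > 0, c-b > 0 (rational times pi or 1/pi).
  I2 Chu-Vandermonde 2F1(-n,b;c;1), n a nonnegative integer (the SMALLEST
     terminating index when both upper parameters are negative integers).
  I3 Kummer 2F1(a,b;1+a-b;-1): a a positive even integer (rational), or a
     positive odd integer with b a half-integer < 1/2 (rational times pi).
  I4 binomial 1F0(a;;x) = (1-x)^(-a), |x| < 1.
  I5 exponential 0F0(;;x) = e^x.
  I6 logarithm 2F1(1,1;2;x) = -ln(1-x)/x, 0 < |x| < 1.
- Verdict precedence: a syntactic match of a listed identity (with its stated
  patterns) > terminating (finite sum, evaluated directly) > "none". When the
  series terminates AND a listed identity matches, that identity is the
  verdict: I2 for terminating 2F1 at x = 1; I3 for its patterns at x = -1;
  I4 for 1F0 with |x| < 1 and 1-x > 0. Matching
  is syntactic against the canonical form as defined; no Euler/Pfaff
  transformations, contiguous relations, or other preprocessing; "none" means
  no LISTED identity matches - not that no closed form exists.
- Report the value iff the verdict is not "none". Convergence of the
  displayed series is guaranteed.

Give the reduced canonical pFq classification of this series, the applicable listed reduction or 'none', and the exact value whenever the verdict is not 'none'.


With C = -\frac{5}{2}: the canonical form is 0F0(-; -; -\frac{8}{9}). Verdict at x = -\frac{8}{9}: exponential (I5) matches (the 0F0 exponential series at x = -\frac{8}{9}). Value: \left(-\frac{5}{2}\right) \cdot e^{-\frac{8}{9}}.

Structural cue: x = -\frac{8}{9} and the (-1)^k factor (prefactor -5/2) folds into the argument's sign.
Step ratio: r(k) = -\frac{8}{9} * 1 / [(k+1)] ; factor over Q: parameters, x = -\frac{8}{9}, and C = -\frac{5}{2}.


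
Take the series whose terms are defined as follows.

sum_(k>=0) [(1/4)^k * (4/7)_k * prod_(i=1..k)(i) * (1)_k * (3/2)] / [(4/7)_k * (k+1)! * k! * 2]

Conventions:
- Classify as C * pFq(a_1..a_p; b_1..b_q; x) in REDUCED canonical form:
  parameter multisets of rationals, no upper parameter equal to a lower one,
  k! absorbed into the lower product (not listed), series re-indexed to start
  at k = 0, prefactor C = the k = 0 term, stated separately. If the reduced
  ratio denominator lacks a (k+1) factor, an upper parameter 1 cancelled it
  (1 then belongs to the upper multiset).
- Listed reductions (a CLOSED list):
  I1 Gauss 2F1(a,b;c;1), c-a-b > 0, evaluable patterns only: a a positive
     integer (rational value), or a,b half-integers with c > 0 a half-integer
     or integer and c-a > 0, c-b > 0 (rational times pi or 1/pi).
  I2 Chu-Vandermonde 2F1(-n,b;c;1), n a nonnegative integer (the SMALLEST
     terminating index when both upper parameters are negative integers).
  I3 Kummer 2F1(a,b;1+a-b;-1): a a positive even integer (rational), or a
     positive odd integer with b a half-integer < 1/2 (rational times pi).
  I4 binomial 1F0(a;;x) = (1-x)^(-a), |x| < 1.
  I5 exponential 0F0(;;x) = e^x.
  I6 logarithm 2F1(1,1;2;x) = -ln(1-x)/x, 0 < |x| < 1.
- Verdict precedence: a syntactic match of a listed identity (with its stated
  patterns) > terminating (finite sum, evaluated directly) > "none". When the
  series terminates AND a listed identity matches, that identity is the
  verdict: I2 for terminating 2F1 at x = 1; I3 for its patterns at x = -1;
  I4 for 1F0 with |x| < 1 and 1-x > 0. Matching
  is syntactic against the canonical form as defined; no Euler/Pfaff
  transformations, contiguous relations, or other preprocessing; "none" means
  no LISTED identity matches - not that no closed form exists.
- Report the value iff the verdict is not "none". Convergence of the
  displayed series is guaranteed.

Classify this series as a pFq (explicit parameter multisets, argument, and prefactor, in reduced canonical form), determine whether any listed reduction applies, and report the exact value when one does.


Canonical form: C = 3/4 times 2F1 with upper {1, 1}, lower {2}, x = 1/4. Verdict: the I6 logarithm reduction matches (the logarithm: parameters (1,1;2), x = 1/4). Sum: (-3) * ln(3/4).

Key observation: t_0 being 3/4, the denominator's factorial ratio (prefactor 3/4) is a lower Pochhammer.
Adjacent-term ratio: r(k) = (1/4) * (k+1) (k+1) / [(k+2) (k+1)] ; factor over Q: parameters, x = (1/4), and C = 3/4.


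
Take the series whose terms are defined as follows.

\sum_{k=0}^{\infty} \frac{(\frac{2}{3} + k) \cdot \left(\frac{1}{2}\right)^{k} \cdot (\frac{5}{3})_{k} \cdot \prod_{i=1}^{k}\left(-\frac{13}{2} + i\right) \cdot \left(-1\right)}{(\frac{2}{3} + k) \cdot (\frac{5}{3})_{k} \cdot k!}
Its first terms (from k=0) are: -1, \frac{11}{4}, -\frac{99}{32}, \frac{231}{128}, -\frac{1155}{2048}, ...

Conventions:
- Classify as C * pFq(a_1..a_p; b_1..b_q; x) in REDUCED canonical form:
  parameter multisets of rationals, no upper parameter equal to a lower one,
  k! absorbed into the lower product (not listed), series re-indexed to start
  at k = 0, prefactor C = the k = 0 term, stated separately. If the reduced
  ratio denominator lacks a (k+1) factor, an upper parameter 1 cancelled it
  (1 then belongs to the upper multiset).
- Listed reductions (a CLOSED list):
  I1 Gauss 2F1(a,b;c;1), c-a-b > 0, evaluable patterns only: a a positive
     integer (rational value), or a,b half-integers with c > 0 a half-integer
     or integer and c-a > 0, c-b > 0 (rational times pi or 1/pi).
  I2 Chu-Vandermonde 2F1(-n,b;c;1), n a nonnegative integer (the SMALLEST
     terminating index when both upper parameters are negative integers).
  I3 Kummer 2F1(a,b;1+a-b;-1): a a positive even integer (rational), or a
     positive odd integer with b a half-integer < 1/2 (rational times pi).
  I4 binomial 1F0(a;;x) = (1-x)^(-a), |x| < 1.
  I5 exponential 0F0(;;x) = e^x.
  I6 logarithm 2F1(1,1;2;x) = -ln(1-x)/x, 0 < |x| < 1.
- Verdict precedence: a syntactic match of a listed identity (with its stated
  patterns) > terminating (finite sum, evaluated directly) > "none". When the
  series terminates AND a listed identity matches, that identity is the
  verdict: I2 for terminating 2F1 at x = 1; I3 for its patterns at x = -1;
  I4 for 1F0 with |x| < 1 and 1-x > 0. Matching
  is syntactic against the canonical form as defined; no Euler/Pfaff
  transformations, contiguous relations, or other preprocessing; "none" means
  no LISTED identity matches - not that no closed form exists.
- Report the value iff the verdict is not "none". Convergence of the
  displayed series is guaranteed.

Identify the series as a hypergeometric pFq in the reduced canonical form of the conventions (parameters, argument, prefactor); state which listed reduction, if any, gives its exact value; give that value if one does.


With C = -1: the canonical form is 1F0(-\frac{11}{2}; -; \frac{1}{2}). Verdict: binomial (I4) fires (the 1F0 binomial series: exponent 11/2, x = \frac{1}{2}). Value: \left(-1\right) \cdot \left(\frac{1}{2}\right)^{\frac{11}{2}}.

Structural cue: x = \frac{1}{2} and the running product (C = -1) telescopes to a rising factorial.
Ratio: r(k) = \frac{1}{2} * (k-\frac{11}{2}) / [(k+1)] - poly over poly, x = \frac{1}{2} from leading terms; C = -1 at k = 0.


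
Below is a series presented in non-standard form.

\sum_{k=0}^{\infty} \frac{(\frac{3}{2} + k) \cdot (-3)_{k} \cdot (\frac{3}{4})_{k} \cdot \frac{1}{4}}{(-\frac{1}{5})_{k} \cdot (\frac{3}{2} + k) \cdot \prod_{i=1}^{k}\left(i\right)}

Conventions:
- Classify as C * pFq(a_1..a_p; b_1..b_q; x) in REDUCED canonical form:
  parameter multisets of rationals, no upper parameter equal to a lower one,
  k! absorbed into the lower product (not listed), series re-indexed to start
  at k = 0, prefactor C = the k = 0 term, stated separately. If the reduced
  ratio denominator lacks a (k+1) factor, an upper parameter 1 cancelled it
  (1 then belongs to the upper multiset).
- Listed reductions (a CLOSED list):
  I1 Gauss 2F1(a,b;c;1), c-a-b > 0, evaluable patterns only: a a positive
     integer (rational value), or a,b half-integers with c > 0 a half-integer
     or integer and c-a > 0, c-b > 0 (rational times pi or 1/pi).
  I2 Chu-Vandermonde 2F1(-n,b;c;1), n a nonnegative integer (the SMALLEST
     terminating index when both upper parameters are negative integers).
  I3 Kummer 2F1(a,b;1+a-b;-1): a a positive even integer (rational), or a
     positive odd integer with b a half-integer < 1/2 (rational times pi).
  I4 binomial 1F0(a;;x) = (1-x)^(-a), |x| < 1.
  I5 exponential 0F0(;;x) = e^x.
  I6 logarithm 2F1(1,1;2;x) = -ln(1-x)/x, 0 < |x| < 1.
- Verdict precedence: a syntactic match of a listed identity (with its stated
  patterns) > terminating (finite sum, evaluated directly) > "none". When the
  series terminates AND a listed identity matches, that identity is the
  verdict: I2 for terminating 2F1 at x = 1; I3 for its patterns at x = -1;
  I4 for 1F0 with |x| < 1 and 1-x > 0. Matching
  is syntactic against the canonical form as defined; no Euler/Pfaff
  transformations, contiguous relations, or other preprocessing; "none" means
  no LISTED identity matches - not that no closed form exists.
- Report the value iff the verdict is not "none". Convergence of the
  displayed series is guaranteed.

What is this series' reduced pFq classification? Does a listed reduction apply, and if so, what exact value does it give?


Canonical form: C = \frac{1}{4} times 2F1 with upper {-3, \frac{3}{4}}, lower {-\frac{1}{5}}, x = 1. Verdict: Vandermonde's identity (I2) matches (terminating 2F1 at x = 1 with n = 3, b = 3/4, c = -\frac{1}{5}). Sum: \frac{133}{3072}.

Structural cue: with t_0 = \frac{1}{4}, the product of the first k integers (C = 1/4, x = 1) is k!.
Step ratio: r(k) = 1 * (k-3) (k+\frac{3}{4}) / [(k-\frac{1}{5}) (k+1)] - rational in k, leading ratio 1; with t_0 = \frac{1}{4}, classification follows.


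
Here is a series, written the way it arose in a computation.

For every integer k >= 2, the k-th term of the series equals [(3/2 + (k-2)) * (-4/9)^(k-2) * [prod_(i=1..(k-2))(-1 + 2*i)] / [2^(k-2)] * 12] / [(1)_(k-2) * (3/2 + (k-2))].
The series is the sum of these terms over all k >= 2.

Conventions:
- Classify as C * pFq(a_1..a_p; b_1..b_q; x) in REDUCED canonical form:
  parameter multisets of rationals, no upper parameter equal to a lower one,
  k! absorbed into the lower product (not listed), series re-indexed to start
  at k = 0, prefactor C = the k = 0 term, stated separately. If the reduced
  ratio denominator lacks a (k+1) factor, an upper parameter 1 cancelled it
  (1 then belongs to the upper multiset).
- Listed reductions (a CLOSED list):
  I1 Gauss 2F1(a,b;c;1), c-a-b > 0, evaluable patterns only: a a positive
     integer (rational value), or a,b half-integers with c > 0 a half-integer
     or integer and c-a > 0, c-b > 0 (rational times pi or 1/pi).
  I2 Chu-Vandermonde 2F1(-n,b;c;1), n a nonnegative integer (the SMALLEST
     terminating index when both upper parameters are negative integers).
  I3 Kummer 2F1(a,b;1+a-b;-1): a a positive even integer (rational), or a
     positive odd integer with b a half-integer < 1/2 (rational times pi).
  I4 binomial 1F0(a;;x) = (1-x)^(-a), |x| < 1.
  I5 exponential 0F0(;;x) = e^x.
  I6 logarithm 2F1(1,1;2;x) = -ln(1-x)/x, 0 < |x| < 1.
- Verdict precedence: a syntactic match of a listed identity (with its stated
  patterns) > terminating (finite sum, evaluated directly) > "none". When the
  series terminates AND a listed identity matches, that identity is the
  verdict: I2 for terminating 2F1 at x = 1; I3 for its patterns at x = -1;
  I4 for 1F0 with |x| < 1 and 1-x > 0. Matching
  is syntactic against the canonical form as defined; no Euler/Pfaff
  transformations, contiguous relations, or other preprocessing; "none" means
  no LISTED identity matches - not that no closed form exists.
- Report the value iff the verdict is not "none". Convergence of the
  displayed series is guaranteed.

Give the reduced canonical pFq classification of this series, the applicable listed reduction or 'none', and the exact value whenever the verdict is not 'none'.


Classification (C = 12): 1F0 with upper {1/2}, lower {-}, argument x = -4/9. Verdict: this is the binomial series (I4) (the 1F0 binomial series: exponent -1/2, x = -4/9). Its exact value is 12 * (13/9)^(-1/2).

First insight: from the first term 12: the odd product 1*3*...*(2k-1) (C = 12, x = -4/9) is 2^k (1/2)_k.
Step ratio: r(k) = (-4/9) * (k+1/2) / [(k+1)] - rational in k. x = (-4/9); t_0 = 12; negate the roots.


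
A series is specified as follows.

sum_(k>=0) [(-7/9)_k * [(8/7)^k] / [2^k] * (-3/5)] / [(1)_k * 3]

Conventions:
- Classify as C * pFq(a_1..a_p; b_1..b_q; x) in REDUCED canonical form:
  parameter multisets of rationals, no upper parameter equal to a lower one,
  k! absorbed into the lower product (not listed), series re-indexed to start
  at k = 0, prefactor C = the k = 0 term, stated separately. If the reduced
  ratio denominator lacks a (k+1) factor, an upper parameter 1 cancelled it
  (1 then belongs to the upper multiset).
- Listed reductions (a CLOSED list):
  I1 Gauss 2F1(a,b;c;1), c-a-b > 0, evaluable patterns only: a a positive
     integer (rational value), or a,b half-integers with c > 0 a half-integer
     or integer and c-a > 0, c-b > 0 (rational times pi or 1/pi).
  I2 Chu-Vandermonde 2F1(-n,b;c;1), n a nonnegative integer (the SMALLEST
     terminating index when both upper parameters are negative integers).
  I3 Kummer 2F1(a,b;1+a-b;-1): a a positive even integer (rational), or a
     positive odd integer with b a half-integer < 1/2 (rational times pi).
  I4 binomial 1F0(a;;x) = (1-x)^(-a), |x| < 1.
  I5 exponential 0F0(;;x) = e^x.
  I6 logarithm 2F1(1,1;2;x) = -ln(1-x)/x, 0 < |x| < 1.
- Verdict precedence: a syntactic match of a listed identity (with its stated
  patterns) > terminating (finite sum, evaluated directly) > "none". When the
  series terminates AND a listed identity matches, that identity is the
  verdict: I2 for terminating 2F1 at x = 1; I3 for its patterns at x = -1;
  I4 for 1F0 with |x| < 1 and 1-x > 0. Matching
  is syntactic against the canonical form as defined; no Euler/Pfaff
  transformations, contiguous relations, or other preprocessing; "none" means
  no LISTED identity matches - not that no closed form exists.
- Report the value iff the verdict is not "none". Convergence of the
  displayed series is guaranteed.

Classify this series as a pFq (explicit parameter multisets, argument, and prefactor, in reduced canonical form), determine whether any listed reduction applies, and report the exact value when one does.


x = 4/7 here; the reduced form reads 1F0, upper {-7/9}, lower {-}, C = -1/5. Verdict: binomial (I4) applies (the 1F0 binomial series: exponent 7/9, x = 4/7). Value: (-1/5) * (3/7)^(7/9).

Structural cue: x = (4/7) and the constant factors (C = -1/5) combine into one prefactor.
Step ratio: r(k) = (4/7) * (k-7/9) / [(k+1)] - rational in k, leading ratio (4/7); with t_0 = -1/5, classification follows.


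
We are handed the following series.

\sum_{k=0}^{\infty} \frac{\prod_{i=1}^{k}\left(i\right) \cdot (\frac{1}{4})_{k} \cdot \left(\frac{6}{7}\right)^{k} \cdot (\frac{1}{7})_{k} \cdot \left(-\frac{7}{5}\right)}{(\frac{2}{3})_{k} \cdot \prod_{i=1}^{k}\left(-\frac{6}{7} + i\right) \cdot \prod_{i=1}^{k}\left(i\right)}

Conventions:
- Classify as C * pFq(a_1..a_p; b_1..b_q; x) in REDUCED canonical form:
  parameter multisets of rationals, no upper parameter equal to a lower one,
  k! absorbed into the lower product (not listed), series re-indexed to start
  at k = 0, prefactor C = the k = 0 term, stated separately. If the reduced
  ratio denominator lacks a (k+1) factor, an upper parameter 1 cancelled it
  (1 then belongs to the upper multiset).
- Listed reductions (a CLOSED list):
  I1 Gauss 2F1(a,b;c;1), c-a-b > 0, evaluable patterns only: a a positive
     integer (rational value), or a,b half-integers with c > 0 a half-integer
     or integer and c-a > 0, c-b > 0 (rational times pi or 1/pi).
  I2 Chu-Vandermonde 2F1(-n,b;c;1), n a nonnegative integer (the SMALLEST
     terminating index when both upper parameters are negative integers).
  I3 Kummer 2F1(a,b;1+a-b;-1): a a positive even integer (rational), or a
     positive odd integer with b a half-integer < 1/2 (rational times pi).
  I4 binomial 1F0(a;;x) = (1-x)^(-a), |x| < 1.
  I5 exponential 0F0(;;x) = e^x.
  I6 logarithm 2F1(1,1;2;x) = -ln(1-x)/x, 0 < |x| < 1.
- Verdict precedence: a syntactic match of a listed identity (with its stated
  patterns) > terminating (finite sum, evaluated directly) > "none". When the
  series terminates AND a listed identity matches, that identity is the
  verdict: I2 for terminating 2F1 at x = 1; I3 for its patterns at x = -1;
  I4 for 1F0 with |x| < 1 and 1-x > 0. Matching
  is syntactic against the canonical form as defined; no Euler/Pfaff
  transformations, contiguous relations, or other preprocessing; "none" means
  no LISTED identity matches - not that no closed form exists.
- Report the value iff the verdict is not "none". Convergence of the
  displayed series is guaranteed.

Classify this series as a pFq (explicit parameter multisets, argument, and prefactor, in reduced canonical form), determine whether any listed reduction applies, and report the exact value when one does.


Classification (C = -\frac{7}{5}): 2F1 with upper {\frac{1}{4}, 1}, lower {\frac{2}{3}}, argument x = \frac{6}{7}. Verdict: none - this 2F1 at x = \frac{6}{7} matches no listed pattern, and upper {\frac{1}{4}, 1} holds no stopper.

The tell: from the first term -\frac{7}{5}: the parameter 1/7 appears in both the upper and lower lists and cancels.
Consecutive-term ratio: r(k) = \frac{6}{7} * (k+\frac{1}{4}) (k+1) / [(k+\frac{2}{3}) (k+1)] - rational; roots negated = parameters, x = \frac{6}{7}, C = -\frac{7}{5}.


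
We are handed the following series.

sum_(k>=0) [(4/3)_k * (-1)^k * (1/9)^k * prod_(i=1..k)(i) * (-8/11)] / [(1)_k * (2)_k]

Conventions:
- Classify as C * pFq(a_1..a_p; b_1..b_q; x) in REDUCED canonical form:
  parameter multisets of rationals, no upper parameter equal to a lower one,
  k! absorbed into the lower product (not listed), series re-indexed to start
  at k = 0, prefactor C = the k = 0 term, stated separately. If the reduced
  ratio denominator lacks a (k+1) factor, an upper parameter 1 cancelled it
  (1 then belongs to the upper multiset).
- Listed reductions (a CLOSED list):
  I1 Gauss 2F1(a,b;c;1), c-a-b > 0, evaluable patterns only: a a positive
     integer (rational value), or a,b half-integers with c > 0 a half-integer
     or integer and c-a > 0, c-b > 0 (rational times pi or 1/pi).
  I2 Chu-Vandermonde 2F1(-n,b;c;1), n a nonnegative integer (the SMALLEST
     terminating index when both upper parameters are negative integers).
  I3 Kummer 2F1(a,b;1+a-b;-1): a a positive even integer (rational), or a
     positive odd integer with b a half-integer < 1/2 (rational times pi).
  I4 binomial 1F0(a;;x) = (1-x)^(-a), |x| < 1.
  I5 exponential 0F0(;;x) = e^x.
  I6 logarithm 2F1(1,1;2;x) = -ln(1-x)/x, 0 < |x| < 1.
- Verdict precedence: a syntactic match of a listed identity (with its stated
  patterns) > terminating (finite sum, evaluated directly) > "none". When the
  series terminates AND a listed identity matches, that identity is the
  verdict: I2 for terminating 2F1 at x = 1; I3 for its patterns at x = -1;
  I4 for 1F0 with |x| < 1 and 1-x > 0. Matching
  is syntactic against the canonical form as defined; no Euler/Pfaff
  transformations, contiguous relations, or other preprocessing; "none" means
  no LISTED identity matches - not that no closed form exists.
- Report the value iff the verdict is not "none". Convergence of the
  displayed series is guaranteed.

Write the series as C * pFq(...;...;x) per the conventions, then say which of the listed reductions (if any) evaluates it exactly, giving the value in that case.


With C = -8/11: the canonical form is 2F1(1, 4/3; 2; -1/9). Verdict: none (x = -1/9): each listed identity misses the multisets {1, 4/3} ; {2}.

Key observation: with t_0 = -8/11, the (-1)^k factor (C = -8/11, x = -1/9) folds into the argument's sign.
Consecutive-term ratio: r(k) = (-1/9) * (k+1) (k+4/3) / [(k+2) (k+1)] - poly over poly, x = (-1/9) from leading terms; C = -8/11 at k = 0.


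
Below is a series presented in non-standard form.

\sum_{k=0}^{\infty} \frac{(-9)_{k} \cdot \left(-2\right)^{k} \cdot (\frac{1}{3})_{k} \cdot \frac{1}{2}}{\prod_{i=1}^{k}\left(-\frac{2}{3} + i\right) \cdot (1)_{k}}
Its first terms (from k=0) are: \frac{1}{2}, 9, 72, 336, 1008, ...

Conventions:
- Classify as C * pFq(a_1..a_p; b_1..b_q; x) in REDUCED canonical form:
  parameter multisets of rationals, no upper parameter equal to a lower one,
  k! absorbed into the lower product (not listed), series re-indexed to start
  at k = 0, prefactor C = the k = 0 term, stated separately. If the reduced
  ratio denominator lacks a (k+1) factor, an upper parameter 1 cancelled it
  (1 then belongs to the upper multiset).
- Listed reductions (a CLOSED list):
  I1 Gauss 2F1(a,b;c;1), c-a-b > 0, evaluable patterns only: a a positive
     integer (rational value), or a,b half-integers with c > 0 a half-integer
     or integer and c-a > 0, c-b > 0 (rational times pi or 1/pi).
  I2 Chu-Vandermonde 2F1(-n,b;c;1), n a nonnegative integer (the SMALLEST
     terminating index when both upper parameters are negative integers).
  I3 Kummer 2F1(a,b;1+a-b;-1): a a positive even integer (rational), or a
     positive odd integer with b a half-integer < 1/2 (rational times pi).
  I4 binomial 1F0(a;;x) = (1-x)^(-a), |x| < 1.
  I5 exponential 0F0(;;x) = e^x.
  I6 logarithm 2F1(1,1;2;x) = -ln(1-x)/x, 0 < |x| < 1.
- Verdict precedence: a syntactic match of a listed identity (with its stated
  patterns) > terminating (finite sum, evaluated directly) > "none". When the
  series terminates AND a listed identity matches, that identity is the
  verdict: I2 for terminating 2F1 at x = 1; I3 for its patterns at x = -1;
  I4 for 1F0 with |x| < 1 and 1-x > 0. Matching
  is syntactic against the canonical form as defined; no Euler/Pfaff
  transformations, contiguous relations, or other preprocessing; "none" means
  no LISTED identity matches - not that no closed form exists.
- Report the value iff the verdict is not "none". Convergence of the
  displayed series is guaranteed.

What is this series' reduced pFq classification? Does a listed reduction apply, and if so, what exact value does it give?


Reduced: x = -2, 1F0, upper = {-9}, lower = {-}, C = \frac{1}{2}. Verdict: terminating - upper -9 stops the sum at k = 9; the 10 terms are added exactly. Sum: \frac{19683}{2}.

Key step: x = -2 and (1)_k (C = 1/2, x = -2) is k! itself.
Term ratio: r(k) = -2 * (k-9) / [(k+1)] - rational in k. x = -2; t_0 = \frac{1}{2}; negate the roots.


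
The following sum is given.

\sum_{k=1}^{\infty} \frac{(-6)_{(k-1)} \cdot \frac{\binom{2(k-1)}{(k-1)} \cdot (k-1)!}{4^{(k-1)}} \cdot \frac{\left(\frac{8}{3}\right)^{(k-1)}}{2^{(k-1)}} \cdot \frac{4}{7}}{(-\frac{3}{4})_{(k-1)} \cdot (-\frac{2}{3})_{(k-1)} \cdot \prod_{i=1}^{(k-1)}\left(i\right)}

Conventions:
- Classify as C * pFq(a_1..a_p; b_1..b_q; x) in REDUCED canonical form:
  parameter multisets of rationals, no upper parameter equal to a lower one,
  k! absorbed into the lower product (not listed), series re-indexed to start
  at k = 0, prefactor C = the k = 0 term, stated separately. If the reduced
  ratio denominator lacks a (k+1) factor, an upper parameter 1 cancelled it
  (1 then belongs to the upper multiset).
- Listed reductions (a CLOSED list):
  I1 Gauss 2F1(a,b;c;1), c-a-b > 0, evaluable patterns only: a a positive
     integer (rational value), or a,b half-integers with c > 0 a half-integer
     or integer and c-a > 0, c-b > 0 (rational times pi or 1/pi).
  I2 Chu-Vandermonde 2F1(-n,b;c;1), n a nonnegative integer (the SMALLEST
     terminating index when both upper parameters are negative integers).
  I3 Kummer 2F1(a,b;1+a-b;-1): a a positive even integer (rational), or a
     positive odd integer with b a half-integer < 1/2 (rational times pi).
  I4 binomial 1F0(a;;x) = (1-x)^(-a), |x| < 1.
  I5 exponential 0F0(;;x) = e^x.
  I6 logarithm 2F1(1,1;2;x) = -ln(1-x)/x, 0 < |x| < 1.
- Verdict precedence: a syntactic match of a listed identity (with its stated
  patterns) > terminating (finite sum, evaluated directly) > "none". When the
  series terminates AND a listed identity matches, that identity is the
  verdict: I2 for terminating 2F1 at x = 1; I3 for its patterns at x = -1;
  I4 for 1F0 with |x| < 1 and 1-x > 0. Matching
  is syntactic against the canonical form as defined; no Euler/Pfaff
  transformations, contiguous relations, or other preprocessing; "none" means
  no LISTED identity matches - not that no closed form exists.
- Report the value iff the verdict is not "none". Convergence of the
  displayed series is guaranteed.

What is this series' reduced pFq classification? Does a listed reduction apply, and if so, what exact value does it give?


Reduced: x = \frac{4}{3}, 2F2, upper = {-6, \frac{1}{2}}, lower = {-\frac{3}{4}, -\frac{2}{3}}, C = \frac{4}{7}. Verdict: terminating - upper parameter -6 makes this a finite sum (last index 6), evaluated exactly. Its exact value is -\frac{22438148}{301665}.

Key step: with t_0 = \frac{4}{7}, C(2k,k) (C = 4/7) equals 4^k (1/2)_k / k!.
Adjacent-term ratio: r(k) = \frac{4}{3} * (k-6) (k+\frac{1}{2}) / [(k-\frac{3}{4}) (k-\frac{2}{3}) (k+1)] - rational in k. x = \frac{4}{3}; t_0 = \frac{4}{7}; negate the roots.


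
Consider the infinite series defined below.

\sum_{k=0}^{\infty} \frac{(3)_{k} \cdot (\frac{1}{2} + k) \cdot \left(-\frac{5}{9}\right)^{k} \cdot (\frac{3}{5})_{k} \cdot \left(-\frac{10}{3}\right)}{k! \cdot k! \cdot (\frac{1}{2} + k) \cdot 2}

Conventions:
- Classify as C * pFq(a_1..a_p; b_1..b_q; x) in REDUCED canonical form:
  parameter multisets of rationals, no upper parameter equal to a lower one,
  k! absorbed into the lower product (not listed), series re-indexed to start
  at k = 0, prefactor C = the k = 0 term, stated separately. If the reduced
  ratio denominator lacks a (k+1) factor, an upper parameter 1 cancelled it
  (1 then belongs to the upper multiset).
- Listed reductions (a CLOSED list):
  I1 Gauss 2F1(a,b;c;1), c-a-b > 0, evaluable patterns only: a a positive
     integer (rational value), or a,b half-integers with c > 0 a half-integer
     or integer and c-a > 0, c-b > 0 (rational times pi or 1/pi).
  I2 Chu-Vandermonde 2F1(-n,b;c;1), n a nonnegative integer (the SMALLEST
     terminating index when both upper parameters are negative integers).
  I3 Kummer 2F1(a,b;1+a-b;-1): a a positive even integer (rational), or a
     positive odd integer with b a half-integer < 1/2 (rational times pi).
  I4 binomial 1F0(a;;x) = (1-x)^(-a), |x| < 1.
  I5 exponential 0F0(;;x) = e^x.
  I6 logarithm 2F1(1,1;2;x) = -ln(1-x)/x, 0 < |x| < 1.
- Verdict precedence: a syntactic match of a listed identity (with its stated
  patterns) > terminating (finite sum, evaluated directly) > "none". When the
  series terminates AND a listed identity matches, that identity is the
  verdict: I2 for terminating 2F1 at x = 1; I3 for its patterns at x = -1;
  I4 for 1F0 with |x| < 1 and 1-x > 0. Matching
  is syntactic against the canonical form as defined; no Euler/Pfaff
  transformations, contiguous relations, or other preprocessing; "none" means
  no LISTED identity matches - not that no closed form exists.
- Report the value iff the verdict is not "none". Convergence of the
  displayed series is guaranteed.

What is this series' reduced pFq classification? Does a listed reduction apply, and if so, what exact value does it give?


This is -\frac{5}{3} * 2F1(\frac{3}{5}, 3; 1; -\frac{5}{9}) in reduced canonical form. Verdict: none. Every listed pattern misses the 2F1 form at -\frac{5}{9}, upper {\frac{3}{5}, 3}.

First insight: t_0 being -\frac{5}{3}, the constant factors (C = -5/3) combine into one prefactor.
Step ratio: r(k) = -\frac{5}{9} * (k+\frac{3}{5}) (k+3) / [(k+1) (k+1)] ; factor over Q: parameters, x = -\frac{5}{9}, and C = -\frac{5}{3}.
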